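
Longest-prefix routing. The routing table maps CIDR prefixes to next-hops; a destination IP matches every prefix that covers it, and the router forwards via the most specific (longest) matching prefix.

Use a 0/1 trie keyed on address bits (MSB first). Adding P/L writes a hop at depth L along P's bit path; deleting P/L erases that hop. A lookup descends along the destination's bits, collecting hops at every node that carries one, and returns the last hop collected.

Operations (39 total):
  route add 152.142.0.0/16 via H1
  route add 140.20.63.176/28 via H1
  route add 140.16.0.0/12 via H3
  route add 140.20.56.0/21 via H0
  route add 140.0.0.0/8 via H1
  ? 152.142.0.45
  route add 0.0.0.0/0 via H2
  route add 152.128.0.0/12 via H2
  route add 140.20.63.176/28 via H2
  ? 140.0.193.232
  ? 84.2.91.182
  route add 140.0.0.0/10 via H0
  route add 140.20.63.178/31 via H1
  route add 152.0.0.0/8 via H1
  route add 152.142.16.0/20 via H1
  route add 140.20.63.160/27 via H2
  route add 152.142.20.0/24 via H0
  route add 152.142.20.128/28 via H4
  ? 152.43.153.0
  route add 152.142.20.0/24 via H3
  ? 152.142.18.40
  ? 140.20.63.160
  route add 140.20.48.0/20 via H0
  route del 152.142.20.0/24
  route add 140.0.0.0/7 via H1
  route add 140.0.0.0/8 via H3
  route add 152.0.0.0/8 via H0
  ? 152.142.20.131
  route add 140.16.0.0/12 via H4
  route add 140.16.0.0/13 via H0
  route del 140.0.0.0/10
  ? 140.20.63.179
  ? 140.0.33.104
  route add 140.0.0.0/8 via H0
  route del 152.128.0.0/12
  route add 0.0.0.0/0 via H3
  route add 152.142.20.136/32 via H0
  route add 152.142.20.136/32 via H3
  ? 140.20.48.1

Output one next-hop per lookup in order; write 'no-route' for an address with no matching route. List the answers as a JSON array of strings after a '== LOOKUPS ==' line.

Process each operation:
  add 152.142.0.0/16 -> H1 at depth 16
  add 140.20.63.176/28 -> H1 at depth 28
  add 140.16.0.0/12 -> H3 at depth 12
  add 140.20.56.0/21 -> H0 at depth 21
  add 140.0.0.0/8 -> H1 at depth 8
  Q 152.142.0.45: descend 1001100010001110 ; hops seen [H1] ; pick H1
  add 0.0.0.0/0 -> H2 at depth 0
  add 152.128.0.0/12 -> H2 at depth 12
  add 140.20.63.176/28 -> H2 at depth 28
  Q 140.0.193.232: descend 10001100000 ; hops seen [H2,H1] ; pick H1
  Q 84.2.91.182: descend ε ; hops seen [H2] ; pick H2
  add 140.0.0.0/10 -> H0 at depth 10
  add 140.20.63.178/31 -> H1 at depth 31
  add 152.0.0.0/8 -> H1 at depth 8
  add 152.142.16.0/20 -> H1 at depth 20
  add 140.20.63.160/27 -> H2 at depth 27
  add 152.142.20.0/24 -> H0 at depth 24
  add 152.142.20.128/28 -> H4 at depth 28
  Q 152.43.153.0: descend 10011000 ; hops seen [H2,H1] ; pick H1
  add 152.142.20.0/24 -> H3 at depth 24
  Q 152.142.18.40: descend 100110001000111000010 ; hops seen [H2,H1,H2,H1,H1] ; pick H1
  Q 140.20.63.160: descend 100011000001010000111111101 ; hops seen [H2,H1,H0,H3,H0,H2] ; pick H2
  add 140.20.48.0/20 -> H0 at depth 20
  del 152.142.20.0/24 (clear depth 24)
  add 140.0.0.0/7 -> H1 at depth 7
  add 140.0.0.0/8 -> H3 at depth 8
  add 152.0.0.0/8 -> H0 at depth 8
  Q 152.142.20.131: descend 1001100010001110000101001000 ; hops seen [H2,H0,H2,H1,H1,H4] ; pick H4
  add 140.16.0.0/12 -> H4 at depth 12
  add 140.16.0.0/13 -> H0 at depth 13
  del 140.0.0.0/10 (clear depth 10)
  Q 140.20.63.179: descend 1000110000010100001111111011001 ; hops seen [H2,H1,H3,H4,H0,H0,H0,H2,H2,H1] ; pick H1
  Q 140.0.33.104: descend 10001100000 ; hops seen [H2,H1,H3] ; pick H3
  add 140.0.0.0/8 -> H0 at depth 8
  del 152.128.0.0/12 (clear depth 12)
  add 0.0.0.0/0 -> H3 at depth 0
  add 152.142.20.136/32 -> H0 at depth 32
  add 152.142.20.136/32 -> H3 at depth 32
  Q 140.20.48.1: descend 10001100000101000011 ; hops seen [H3,H1,H0,H4,H0,H0] ; pick H0

== LOOKUPS ==
["H1","H1","H2","H1","H1","H2","H4","H1","H3","H0"]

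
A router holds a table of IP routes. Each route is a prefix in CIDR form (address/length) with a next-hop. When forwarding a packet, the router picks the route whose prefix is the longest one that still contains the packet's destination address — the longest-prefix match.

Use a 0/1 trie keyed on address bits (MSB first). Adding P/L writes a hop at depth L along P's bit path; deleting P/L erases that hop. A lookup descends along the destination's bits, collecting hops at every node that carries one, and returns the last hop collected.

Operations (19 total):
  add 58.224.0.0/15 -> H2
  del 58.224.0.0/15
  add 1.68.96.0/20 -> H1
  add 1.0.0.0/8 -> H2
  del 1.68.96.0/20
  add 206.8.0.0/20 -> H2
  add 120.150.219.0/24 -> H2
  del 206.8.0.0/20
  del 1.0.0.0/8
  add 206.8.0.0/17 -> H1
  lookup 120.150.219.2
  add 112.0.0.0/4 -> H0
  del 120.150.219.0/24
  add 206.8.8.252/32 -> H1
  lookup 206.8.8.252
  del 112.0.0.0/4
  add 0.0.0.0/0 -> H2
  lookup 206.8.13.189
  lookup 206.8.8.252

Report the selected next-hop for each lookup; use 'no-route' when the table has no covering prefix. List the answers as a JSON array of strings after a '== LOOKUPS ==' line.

Apply in order:
  add 58.224.0.0/15 -> H2 at depth 15
  - 58.224.0.0/15 clear@15
  add 1.68.96.0/20 -> H1 at depth 20
  add 1.0.0.0/8 -> H2 at depth 8
  - 1.68.96.0/20 clear@20
  add 206.8.0.0/20 -> H2 at depth 20
  add 120.150.219.0/24 -> H2 at depth 24
  - 206.8.0.0/20 clear@20
  - 1.0.0.0/8 clear@8
  add 206.8.0.0/17 -> H1 at depth 17
  Q 120.150.219.2: descend 011110001001011011011011 ; hops seen [H2] ; pick H2
  add 112.0.0.0/4 -> H0 at depth 4
  - 120.150.219.0/24 clear@24
  add 206.8.8.252/32 -> H1 at depth 32
  Q 206.8.8.252: descend 11001110000010000000100011111100 ; hops seen [H1,H1] ; pick H1
  - 112.0.0.0/4 clear@4
  add 0.0.0.0/0 -> H2 at depth 0
  Q 206.8.13.189: descend 110011100000100000001 ; hops seen [H2,H1] ; pick H1
  Q 206.8.8.252: descend 11001110000010000000100011111100 ; hops seen [H2,H1,H1] ; pick H1

== LOOKUPS ==
["H2","H1","H1","H1"]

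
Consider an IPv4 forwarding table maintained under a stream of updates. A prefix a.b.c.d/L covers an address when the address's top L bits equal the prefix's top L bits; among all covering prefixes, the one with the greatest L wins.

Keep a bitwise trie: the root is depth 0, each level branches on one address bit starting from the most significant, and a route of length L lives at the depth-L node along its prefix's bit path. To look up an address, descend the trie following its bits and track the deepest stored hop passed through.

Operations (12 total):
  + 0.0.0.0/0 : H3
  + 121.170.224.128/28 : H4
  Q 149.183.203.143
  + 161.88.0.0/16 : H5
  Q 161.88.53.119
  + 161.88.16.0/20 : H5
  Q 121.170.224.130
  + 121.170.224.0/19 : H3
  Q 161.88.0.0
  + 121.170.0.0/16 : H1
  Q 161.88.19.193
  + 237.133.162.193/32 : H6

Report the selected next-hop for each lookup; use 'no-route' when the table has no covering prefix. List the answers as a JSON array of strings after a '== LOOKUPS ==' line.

Process each operation:
  + 0.0.0.0/0 (H3) depth=0
  + 121.170.224.128/28 (H4) depth=28
  ? 149.183.203.143  path d0:H3  best=H3
  + 161.88.0.0/16 (H5) depth=16
  ? 161.88.53.119  path d0:H3→d1:-→d2:-→d3:-→d4:-→d5:-→d6:-→d7:-→d8:-→d9:-→d10:-→d11:-→d12:-→d13:-→d14:-→d15:-→d16:H5  best=H5
  + 161.88.16.0/20 (H5) depth=20
  ? 121.170.224.130  path d0:H3→d1:-→d2:-→d3:-→d4:-→d5:-→d6:-→d7:-→d8:-→d9:-→d10:-→d11:-→d12:-→d13:-→d14:-→d15:-→d16:-→d17:-→d18:-→d19:-→d20:-→d21:-→d22:-→d23:-→d24:-→d25:-→d26:-→d27:-→d28:H4  best=H4
  + 121.170.224.0/19 (H3) depth=19
  ? 161.88.0.0  path d0:H3→d1:-→d2:-→d3:-→d4:-→d5:-→d6:-→d7:-→d8:-→d9:-→d10:-→d11:-→d12:-→d13:-→d14:-→d15:-→d16:H5→d17:-→d18:-→d19:-  best=H5
  + 121.170.0.0/16 (H1) depth=16
  ? 161.88.19.193  path d0:H3→d1:-→d2:-→d3:-→d4:-→d5:-→d6:-→d7:-→d8:-→d9:-→d10:-→d11:-→d12:-→d13:-→d14:-→d15:-→d16:H5→d17:-→d18:-→d19:-→d20:H5  best=H5
  + 237.133.162.193/32 (H6) depth=32

== LOOKUPS ==
["H3","H5","H4","H5","H5"]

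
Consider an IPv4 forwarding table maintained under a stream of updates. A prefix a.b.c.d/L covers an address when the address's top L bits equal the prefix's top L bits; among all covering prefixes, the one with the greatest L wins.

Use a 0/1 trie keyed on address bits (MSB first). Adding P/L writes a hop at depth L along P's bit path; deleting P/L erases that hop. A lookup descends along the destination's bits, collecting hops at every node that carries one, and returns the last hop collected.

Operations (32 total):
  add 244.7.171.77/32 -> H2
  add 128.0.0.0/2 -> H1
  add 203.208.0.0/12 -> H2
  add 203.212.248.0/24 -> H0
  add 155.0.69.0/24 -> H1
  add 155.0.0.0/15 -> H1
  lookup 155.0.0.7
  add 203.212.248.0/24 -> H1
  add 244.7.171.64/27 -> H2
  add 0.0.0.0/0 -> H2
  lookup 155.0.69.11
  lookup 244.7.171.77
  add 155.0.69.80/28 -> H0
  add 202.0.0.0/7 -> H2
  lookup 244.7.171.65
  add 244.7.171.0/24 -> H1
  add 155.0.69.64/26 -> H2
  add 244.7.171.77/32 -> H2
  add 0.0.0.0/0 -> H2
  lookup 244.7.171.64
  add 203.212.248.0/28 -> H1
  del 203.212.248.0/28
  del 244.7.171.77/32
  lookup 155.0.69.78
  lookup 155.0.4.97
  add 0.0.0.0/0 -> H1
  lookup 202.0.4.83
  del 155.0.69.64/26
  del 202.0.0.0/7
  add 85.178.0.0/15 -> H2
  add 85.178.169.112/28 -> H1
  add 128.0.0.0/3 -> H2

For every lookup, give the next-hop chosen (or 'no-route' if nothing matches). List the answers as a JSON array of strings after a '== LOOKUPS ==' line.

Process each operation:
  + 244.7.171.77/32 (H2) depth=32
  + 128.0.0.0/2 (H1) depth=2
  + 203.208.0.0/12 (H2) depth=12
  + 203.212.248.0/24 (H0) depth=24
  + 155.0.69.0/24 (H1) depth=24
  + 155.0.0.0/15 (H1) depth=15
  Q 155.0.0.7: descend 10011011000000000 ; hops seen [H1,H1] ; pick H1
  + 203.212.248.0/24 (H1) depth=24
  + 244.7.171.64/27 (H2) depth=27
  + 0.0.0.0/0 (H2) depth=0
  Q 155.0.69.11: descend 100110110000000001000101 ; hops seen [H2,H1,H1,H1] ; pick H1
  Q 244.7.171.77: descend 11110100000001111010101101001101 ; hops seen [H2,H2,H2] ; pick H2
  + 155.0.69.80/28 (H0) depth=28
  + 202.0.0.0/7 (H2) depth=7
  Q 244.7.171.65: descend 1111010000000111101010110100 ; hops seen [H2,H2] ; pick H2
  + 244.7.171.0/24 (H1) depth=24
  + 155.0.69.64/26 (H2) depth=26
  + 244.7.171.77/32 (H2) depth=32
  + 0.0.0.0/0 (H2) depth=0
  Q 244.7.171.64: descend 1111010000000111101010110100 ; hops seen [H2,H1,H2] ; pick H2
  + 203.212.248.0/28 (H1) depth=28
  del 203.212.248.0/28 (clear depth 28)
  del 244.7.171.77/32 (clear depth 32)
  Q 155.0.69.78: descend 100110110000000001000101010 ; hops seen [H2,H1,H1,H1,H2] ; pick H2
  Q 155.0.4.97: descend 10011011000000000 ; hops seen [H2,H1,H1] ; pick H1
  + 0.0.0.0/0 (H1) depth=0
  Q 202.0.4.83: descend 1100101 ; hops seen [H1,H2] ; pick H2
  del 155.0.69.64/26 (clear depth 26)
  del 202.0.0.0/7 (clear depth 7)
  + 85.178.0.0/15 (H2) depth=15
  + 85.178.169.112/28 (H1) depth=28
  + 128.0.0.0/3 (H2) depth=3

== LOOKUPS ==
["H1","H1","H2","H2","H2","H2","H1","H2"]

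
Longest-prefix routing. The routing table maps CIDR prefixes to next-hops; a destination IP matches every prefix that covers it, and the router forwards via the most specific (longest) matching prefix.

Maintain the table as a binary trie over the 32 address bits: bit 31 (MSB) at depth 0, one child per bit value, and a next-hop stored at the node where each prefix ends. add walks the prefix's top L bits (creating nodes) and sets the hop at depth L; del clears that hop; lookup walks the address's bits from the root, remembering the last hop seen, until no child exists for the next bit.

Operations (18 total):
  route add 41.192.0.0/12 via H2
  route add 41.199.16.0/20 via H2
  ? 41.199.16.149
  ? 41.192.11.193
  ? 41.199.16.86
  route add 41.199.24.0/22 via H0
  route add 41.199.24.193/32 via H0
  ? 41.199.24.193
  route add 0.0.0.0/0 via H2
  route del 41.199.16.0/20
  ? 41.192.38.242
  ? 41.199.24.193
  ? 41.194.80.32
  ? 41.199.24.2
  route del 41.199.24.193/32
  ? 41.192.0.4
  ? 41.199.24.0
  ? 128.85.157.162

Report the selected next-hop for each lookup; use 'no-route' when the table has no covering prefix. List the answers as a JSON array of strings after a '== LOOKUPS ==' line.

Apply in order:
  add 41.192.0.0/12 -> H2 at depth 12
  add 41.199.16.0/20 -> H2 at depth 20
  ? 41.199.16.149  path d0:-→d1:-→d2:-→d3:-→d4:-→d5:-→d6:-→d7:-→d8:-→d9:-→d10:-→d11:-→d12:H2→d13:-→d14:-→d15:-→d16:-→d17:-→d18:-→d19:-→d20:H2  best=H2
  ? 41.192.11.193  path d0:-→d1:-→d2:-→d3:-→d4:-→d5:-→d6:-→d7:-→d8:-→d9:-→d10:-→d11:-→d12:H2→d13:-  best=H2
  ? 41.199.16.86  path d0:-→d1:-→d2:-→d3:-→d4:-→d5:-→d6:-→d7:-→d8:-→d9:-→d10:-→d11:-→d12:H2→d13:-→d14:-→d15:-→d16:-→d17:-→d18:-→d19:-→d20:H2  best=H2
  add 41.199.24.0/22 -> H0 at depth 22
  add 41.199.24.193/32 -> H0 at depth 32
  ? 41.199.24.193  path d0:-→d1:-→d2:-→d3:-→d4:-→d5:-→d6:-→d7:-→d8:-→d9:-→d10:-→d11:-→d12:H2→d13:-→d14:-→d15:-→d16:-→d17:-→d18:-→d19:-→d20:H2→d21:-→d22:H0→d23:-→d24:-→d25:-→d26:-→d27:-→d28:-→d29:-→d30:-→d31:-→d32:H0  best=H0
  add 0.0.0.0/0 -> H2 at depth 0
  del 41.199.16.0/20 (clear depth 20)
  ? 41.192.38.242  path d0:H2→d1:-→d2:-→d3:-→d4:-→d5:-→d6:-→d7:-→d8:-→d9:-→d10:-→d11:-→d12:H2→d13:-  best=H2
  ? 41.199.24.193  path d0:H2→d1:-→d2:-→d3:-→d4:-→d5:-→d6:-→d7:-→d8:-→d9:-→d10:-→d11:-→d12:H2→d13:-→d14:-→d15:-→d16:-→d17:-→d18:-→d19:-→d20:-→d21:-→d22:H0→d23:-→d24:-→d25:-→d26:-→d27:-→d28:-→d29:-→d30:-→d31:-→d32:H0  best=H0
  ? 41.194.80.32  path d0:H2→d1:-→d2:-→d3:-→d4:-→d5:-→d6:-→d7:-→d8:-→d9:-→d10:-→d11:-→d12:H2→d13:-  best=H2
  ? 41.199.24.2  path d0:H2→d1:-→d2:-→d3:-→d4:-→d5:-→d6:-→d7:-→d8:-→d9:-→d10:-→d11:-→d12:H2→d13:-→d14:-→d15:-→d16:-→d17:-→d18:-→d19:-→d20:-→d21:-→d22:H0→d23:-→d24:-  best=H0
  del 41.199.24.193/32 (clear depth 32)
  ? 41.192.0.4  path d0:H2→d1:-→d2:-→d3:-→d4:-→d5:-→d6:-→d7:-→d8:-→d9:-→d10:-→d11:-→d12:H2→d13:-  best=H2
  ? 41.199.24.0  path d0:H2→d1:-→d2:-→d3:-→d4:-→d5:-→d6:-→d7:-→d8:-→d9:-→d10:-→d11:-→d12:H2→d13:-→d14:-→d15:-→d16:-→d17:-→d18:-→d19:-→d20:-→d21:-→d22:H0→d23:-→d24:-  best=H0
  ? 128.85.157.162  path d0:H2  best=H2

== LOOKUPS ==
["H2","H2","H2","H0","H2","H0","H2","H0","H2","H0","H2"]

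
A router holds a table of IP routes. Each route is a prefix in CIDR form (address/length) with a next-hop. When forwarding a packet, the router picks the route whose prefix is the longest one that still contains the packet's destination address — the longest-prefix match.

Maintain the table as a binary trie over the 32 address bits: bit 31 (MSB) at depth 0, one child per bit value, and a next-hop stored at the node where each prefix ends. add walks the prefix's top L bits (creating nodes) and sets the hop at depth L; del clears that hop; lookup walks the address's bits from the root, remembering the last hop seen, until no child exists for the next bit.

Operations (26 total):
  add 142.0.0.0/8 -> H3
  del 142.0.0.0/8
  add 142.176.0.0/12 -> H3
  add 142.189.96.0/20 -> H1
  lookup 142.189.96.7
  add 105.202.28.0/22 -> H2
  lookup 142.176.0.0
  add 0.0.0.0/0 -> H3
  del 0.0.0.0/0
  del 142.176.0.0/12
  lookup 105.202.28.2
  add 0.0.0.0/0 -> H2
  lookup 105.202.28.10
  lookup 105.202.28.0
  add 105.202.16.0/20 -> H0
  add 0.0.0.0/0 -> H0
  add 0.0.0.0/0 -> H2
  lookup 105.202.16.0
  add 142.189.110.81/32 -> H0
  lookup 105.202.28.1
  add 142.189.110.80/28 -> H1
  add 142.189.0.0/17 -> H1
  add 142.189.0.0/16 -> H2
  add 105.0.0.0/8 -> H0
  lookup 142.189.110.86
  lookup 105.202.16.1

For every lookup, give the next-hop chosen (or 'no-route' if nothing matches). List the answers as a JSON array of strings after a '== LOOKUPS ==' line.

Apply in order:
  + 142.0.0.0/8 (H3) depth=8
  - 142.0.0.0/8 clear@8
  + 142.176.0.0/12 (H3) depth=12
  + 142.189.96.0/20 (H1) depth=20
  ? 142.189.96.7  path d0:-→d1:-→d2:-→d3:-→d4:-→d5:-→d6:-→d7:-→d8:-→d9:-→d10:-→d11:-→d12:H3→d13:-→d14:-→d15:-→d16:-→d17:-→d18:-→d19:-→d20:H1  best=H1
  + 105.202.28.0/22 (H2) depth=22
  ? 142.176.0.0  path d0:-→d1:-→d2:-→d3:-→d4:-→d5:-→d6:-→d7:-→d8:-→d9:-→d10:-→d11:-→d12:H3  best=H3
  + 0.0.0.0/0 (H3) depth=0
  - 0.0.0.0/0 clear@0
  - 142.176.0.0/12 clear@12
  ? 105.202.28.2  path d0:-→d1:-→d2:-→d3:-→d4:-→d5:-→d6:-→d7:-→d8:-→d9:-→d10:-→d11:-→d12:-→d13:-→d14:-→d15:-→d16:-→d17:-→d18:-→d19:-→d20:-→d21:-→d22:H2  best=H2
  + 0.0.0.0/0 (H2) depth=0
  ? 105.202.28.10  path d0:H2→d1:-→d2:-→d3:-→d4:-→d5:-→d6:-→d7:-→d8:-→d9:-→d10:-→d11:-→d12:-→d13:-→d14:-→d15:-→d16:-→d17:-→d18:-→d19:-→d20:-→d21:-→d22:H2  best=H2
  ? 105.202.28.0  path d0:H2→d1:-→d2:-→d3:-→d4:-→d5:-→d6:-→d7:-→d8:-→d9:-→d10:-→d11:-→d12:-→d13:-→d14:-→d15:-→d16:-→d17:-→d18:-→d19:-→d20:-→d21:-→d22:H2  best=H2
  + 105.202.16.0/20 (H0) depth=20
  + 0.0.0.0/0 (H0) depth=0
  + 0.0.0.0/0 (H2) depth=0
  ? 105.202.16.0  path d0:H2→d1:-→d2:-→d3:-→d4:-→d5:-→d6:-→d7:-→d8:-→d9:-→d10:-→d11:-→d12:-→d13:-→d14:-→d15:-→d16:-→d17:-→d18:-→d19:-→d20:H0  best=H0
  + 142.189.110.81/32 (H0) depth=32
  ? 105.202.28.1  path d0:H2→d1:-→d2:-→d3:-→d4:-→d5:-→d6:-→d7:-→d8:-→d9:-→d10:-→d11:-→d12:-→d13:-→d14:-→d15:-→d16:-→d17:-→d18:-→d19:-→d20:H0→d21:-→d22:H2  best=H2
  + 142.189.110.80/28 (H1) depth=28
  + 142.189.0.0/17 (H1) depth=17
  + 142.189.0.0/16 (H2) depth=16
  + 105.0.0.0/8 (H0) depth=8
  ? 142.189.110.86  path d0:H2→d1:-→d2:-→d3:-→d4:-→d5:-→d6:-→d7:-→d8:-→d9:-→d10:-→d11:-→d12:-→d13:-→d14:-→d15:-→d16:H2→d17:H1→d18:-→d19:-→d20:H1→d21:-→d22:-→d23:-→d24:-→d25:-→d26:-→d27:-→d28:H1→d29:-  best=H1
  ? 105.202.16.1  path d0:H2→d1:-→d2:-→d3:-→d4:-→d5:-→d6:-→d7:-→d8:H0→d9:-→d10:-→d11:-→d12:-→d13:-→d14:-→d15:-→d16:-→d17:-→d18:-→d19:-→d20:H0  best=H0

== LOOKUPS ==
["H1","H3","H2","H2","H2","H0","H2","H1","H0"]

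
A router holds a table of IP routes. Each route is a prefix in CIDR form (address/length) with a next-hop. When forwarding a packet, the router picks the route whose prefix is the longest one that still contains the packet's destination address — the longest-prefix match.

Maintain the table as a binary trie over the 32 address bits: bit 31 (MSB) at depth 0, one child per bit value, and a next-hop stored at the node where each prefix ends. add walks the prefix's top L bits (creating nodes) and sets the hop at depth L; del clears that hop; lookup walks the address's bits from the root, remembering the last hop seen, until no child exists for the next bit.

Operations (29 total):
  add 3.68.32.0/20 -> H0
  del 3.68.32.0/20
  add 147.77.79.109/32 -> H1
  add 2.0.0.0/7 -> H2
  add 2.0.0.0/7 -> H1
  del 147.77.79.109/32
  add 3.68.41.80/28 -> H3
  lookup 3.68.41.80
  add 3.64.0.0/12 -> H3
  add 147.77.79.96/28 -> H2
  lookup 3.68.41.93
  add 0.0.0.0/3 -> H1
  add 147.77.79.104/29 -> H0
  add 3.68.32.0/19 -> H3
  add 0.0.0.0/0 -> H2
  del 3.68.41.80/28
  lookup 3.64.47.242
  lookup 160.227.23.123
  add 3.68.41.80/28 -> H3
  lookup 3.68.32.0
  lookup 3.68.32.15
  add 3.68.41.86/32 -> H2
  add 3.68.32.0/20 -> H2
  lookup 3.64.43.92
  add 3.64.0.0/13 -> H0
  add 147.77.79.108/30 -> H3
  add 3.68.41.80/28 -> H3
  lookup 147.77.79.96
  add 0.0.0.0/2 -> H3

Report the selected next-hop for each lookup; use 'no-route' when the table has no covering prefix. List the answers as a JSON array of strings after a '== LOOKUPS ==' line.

Process each operation:
  + 3.68.32.0/20 (H0) depth=20
  - 3.68.32.0/20 clear@20
  + 147.77.79.109/32 (H1) depth=32
  + 2.0.0.0/7 (H2) depth=7
  + 2.0.0.0/7 (H1) depth=7
  - 147.77.79.109/32 clear@32
  + 3.68.41.80/28 (H3) depth=28
  ? 3.68.41.80  path d0:-→d1:-→d2:-→d3:-→d4:-→d5:-→d6:-→d7:H1→d8:-→d9:-→d10:-→d11:-→d12:-→d13:-→d14:-→d15:-→d16:-→d17:-→d18:-→d19:-→d20:-→d21:-→d22:-→d23:-→d24:-→d25:-→d26:-→d27:-→d28:H3  best=H3
  + 3.64.0.0/12 (H3) depth=12
  + 147.77.79.96/28 (H2) depth=28
  ? 3.68.41.93  path d0:-→d1:-→d2:-→d3:-→d4:-→d5:-→d6:-→d7:H1→d8:-→d9:-→d10:-→d11:-→d12:H3→d13:-→d14:-→d15:-→d16:-→d17:-→d18:-→d19:-→d20:-→d21:-→d22:-→d23:-→d24:-→d25:-→d26:-→d27:-→d28:H3  best=H3
  + 0.0.0.0/3 (H1) depth=3
  + 147.77.79.104/29 (H0) depth=29
  + 3.68.32.0/19 (H3) depth=19
  + 0.0.0.0/0 (H2) depth=0
  - 3.68.41.80/28 clear@28
  ? 3.64.47.242  path d0:H2→d1:-→d2:-→d3:H1→d4:-→d5:-→d6:-→d7:H1→d8:-→d9:-→d10:-→d11:-→d12:H3→d13:-  best=H3
  ? 160.227.23.123  path d0:H2→d1:-→d2:-  best=H2
  + 3.68.41.80/28 (H3) depth=28
  ? 3.68.32.0  path d0:H2→d1:-→d2:-→d3:H1→d4:-→d5:-→d6:-→d7:H1→d8:-→d9:-→d10:-→d11:-→d12:H3→d13:-→d14:-→d15:-→d16:-→d17:-→d18:-→d19:H3→d20:-  best=H3
  ? 3.68.32.15  path d0:H2→d1:-→d2:-→d3:H1→d4:-→d5:-→d6:-→d7:H1→d8:-→d9:-→d10:-→d11:-→d12:H3→d13:-→d14:-→d15:-→d16:-→d17:-→d18:-→d19:H3→d20:-  best=H3
  + 3.68.41.86/32 (H2) depth=32
  + 3.68.32.0/20 (H2) depth=20
  ? 3.64.43.92  path d0:H2→d1:-→d2:-→d3:H1→d4:-→d5:-→d6:-→d7:H1→d8:-→d9:-→d10:-→d11:-→d12:H3→d13:-  best=H3
  + 3.64.0.0/13 (H0) depth=13
  + 147.77.79.108/30 (H3) depth=30
  + 3.68.41.80/28 (H3) depth=28
  ? 147.77.79.96  path d0:H2→d1:-→d2:-→d3:-→d4:-→d5:-→d6:-→d7:-→d8:-→d9:-→d10:-→d11:-→d12:-→d13:-→d14:-→d15:-→d16:-→d17:-→d18:-→d19:-→d20:-→d21:-→d22:-→d23:-→d24:-→d25:-→d26:-→d27:-→d28:H2  best=H2
  + 0.0.0.0/2 (H3) depth=2

== LOOKUPS ==
["H3","H3","H3","H2","H3","H3","H3","H2"]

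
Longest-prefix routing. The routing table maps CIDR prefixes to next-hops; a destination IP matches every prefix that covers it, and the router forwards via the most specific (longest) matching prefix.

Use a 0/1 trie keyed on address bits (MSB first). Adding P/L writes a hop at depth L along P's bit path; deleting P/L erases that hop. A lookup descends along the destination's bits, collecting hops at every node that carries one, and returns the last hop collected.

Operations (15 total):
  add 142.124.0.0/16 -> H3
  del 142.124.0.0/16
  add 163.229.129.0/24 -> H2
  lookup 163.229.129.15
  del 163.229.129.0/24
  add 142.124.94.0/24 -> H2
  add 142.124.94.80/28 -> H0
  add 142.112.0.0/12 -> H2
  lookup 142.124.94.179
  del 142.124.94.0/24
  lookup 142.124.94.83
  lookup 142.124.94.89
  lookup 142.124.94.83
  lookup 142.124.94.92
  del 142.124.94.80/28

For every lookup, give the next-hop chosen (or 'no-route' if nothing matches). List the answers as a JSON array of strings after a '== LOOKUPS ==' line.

Apply in order:
  + 142.124.0.0/16 (H3) depth=16
  del 142.124.0.0/16 (clear depth 16)
  + 163.229.129.0/24 (H2) depth=24
  lookup 163.229.129.15: bits 101000111110010110000001 walk d0:-→d1:-→d2:-→d3:-→d4:-→d5:-→d6:-→d7:-→d8:-→d9:-→d10:-→d11:-→d12:-→d13:-→d14:-→d15:-→d16:-→d17:-→d18:-→d19:-→d20:-→d21:-→d22:-→d23:-→d24:H2 -> H2
  del 163.229.129.0/24 (clear depth 24)
  + 142.124.94.0/24 (H2) depth=24
  + 142.124.94.80/28 (H0) depth=28
  + 142.112.0.0/12 (H2) depth=12
  lookup 142.124.94.179: bits 100011100111110001011110 walk d0:-→d1:-→d2:-→d3:-→d4:-→d5:-→d6:-→d7:-→d8:-→d9:-→d10:-→d11:-→d12:H2→d13:-→d14:-→d15:-→d16:-→d17:-→d18:-→d19:-→d20:-→d21:-→d22:-→d23:-→d24:H2 -> H2
  del 142.124.94.0/24 (clear depth 24)
  lookup 142.124.94.83: bits 1000111001111100010111100101 walk d0:-→d1:-→d2:-→d3:-→d4:-→d5:-→d6:-→d7:-→d8:-→d9:-→d10:-→d11:-→d12:H2→d13:-→d14:-→d15:-→d16:-→d17:-→d18:-→d19:-→d20:-→d21:-→d22:-→d23:-→d24:-→d25:-→d26:-→d27:-→d28:H0 -> H0
  lookup 142.124.94.89: bits 1000111001111100010111100101 walk d0:-→d1:-→d2:-→d3:-→d4:-→d5:-→d6:-→d7:-→d8:-→d9:-→d10:-→d11:-→d12:H2→d13:-→d14:-→d15:-→d16:-→d17:-→d18:-→d19:-→d20:-→d21:-→d22:-→d23:-→d24:-→d25:-→d26:-→d27:-→d28:H0 -> H0
  lookup 142.124.94.83: bits 1000111001111100010111100101 walk d0:-→d1:-→d2:-→d3:-→d4:-→d5:-→d6:-→d7:-→d8:-→d9:-→d10:-→d11:-→d12:H2→d13:-→d14:-→d15:-→d16:-→d17:-→d18:-→d19:-→d20:-→d21:-→d22:-→d23:-→d24:-→d25:-→d26:-→d27:-→d28:H0 -> H0
  lookup 142.124.94.92: bits 1000111001111100010111100101 walk d0:-→d1:-→d2:-→d3:-→d4:-→d5:-→d6:-→d7:-→d8:-→d9:-→d10:-→d11:-→d12:H2→d13:-→d14:-→d15:-→d16:-→d17:-→d18:-→d19:-→d20:-→d21:-→d22:-→d23:-→d24:-→d25:-→d26:-→d27:-→d28:H0 -> H0
  del 142.124.94.80/28 (clear depth 28)

== LOOKUPS ==
["H2","H2","H0","H0","H0","H0"]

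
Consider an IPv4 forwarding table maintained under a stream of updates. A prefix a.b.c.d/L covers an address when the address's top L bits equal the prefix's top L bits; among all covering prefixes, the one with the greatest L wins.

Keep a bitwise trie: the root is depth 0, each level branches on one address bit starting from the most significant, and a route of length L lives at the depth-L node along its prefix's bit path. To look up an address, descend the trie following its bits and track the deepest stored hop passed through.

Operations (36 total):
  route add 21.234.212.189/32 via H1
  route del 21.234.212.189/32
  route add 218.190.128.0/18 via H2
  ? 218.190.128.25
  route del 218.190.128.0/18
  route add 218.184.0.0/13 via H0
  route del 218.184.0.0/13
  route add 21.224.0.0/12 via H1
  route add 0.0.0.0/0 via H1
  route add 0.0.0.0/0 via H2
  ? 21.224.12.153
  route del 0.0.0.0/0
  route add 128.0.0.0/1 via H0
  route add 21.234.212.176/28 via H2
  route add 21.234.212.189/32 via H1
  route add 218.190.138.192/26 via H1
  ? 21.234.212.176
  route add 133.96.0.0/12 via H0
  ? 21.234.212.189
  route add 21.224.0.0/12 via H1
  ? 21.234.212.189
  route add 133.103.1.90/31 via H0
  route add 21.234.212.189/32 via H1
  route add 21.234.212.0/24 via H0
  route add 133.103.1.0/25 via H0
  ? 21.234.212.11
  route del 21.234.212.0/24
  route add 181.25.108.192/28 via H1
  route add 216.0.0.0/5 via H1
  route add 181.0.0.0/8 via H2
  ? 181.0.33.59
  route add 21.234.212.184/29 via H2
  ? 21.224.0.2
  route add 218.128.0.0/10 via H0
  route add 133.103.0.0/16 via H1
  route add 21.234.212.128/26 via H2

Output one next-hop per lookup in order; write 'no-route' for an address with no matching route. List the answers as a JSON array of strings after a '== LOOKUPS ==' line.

Trace:
  + 21.234.212.189/32 (H1) depth=32
  - 21.234.212.189/32 clear@32
  + 218.190.128.0/18 (H2) depth=18
  lookup 218.190.128.25: bits 110110101011111010 walk d0:-→d1:-→d2:-→d3:-→d4:-→d5:-→d6:-→d7:-→d8:-→d9:-→d10:-→d11:-→d12:-→d13:-→d14:-→d15:-→d16:-→d17:-→d18:H2 -> H2
  - 218.190.128.0/18 clear@18
  + 218.184.0.0/13 (H0) depth=13
  - 218.184.0.0/13 clear@13
  + 21.224.0.0/12 (H1) depth=12
  + 0.0.0.0/0 (H1) depth=0
  + 0.0.0.0/0 (H2) depth=0
  lookup 21.224.12.153: bits 000101011110 walk d0:H2→d1:-→d2:-→d3:-→d4:-→d5:-→d6:-→d7:-→d8:-→d9:-→d10:-→d11:-→d12:H1 -> H1
  - 0.0.0.0/0 clear@0
  + 128.0.0.0/1 (H0) depth=1
  + 21.234.212.176/28 (H2) depth=28
  + 21.234.212.189/32 (H1) depth=32
  + 218.190.138.192/26 (H1) depth=26
  lookup 21.234.212.176: bits 0001010111101010110101001011 walk d0:-→d1:-→d2:-→d3:-→d4:-→d5:-→d6:-→d7:-→d8:-→d9:-→d10:-→d11:-→d12:H1→d13:-→d14:-→d15:-→d16:-→d17:-→d18:-→d19:-→d20:-→d21:-→d22:-→d23:-→d24:-→d25:-→d26:-→d27:-→d28:H2 -> H2
  + 133.96.0.0/12 (H0) depth=12
  lookup 21.234.212.189: bits 00010101111010101101010010111101 walk d0:-→d1:-→d2:-→d3:-→d4:-→d5:-→d6:-→d7:-→d8:-→d9:-→d10:-→d11:-→d12:H1→d13:-→d14:-→d15:-→d16:-→d17:-→d18:-→d19:-→d20:-→d21:-→d22:-→d23:-→d24:-→d25:-→d26:-→d27:-→d28:H2→d29:-→d30:-→d31:-→d32:H1 -> H1
  + 21.224.0.0/12 (H1) depth=12
  lookup 21.234.212.189: bits 00010101111010101101010010111101 walk d0:-→d1:-→d2:-→d3:-→d4:-→d5:-→d6:-→d7:-→d8:-→d9:-→d10:-→d11:-→d12:H1→d13:-→d14:-→d15:-→d16:-→d17:-→d18:-→d19:-→d20:-→d21:-→d22:-→d23:-→d24:-→d25:-→d26:-→d27:-→d28:H2→d29:-→d30:-→d31:-→d32:H1 -> H1
  + 133.103.1.90/31 (H0) depth=31
  + 21.234.212.189/32 (H1) depth=32
  + 21.234.212.0/24 (H0) depth=24
  + 133.103.1.0/25 (H0) depth=25
  lookup 21.234.212.11: bits 000101011110101011010100 walk d0:-→d1:-→d2:-→d3:-→d4:-→d5:-→d6:-→d7:-→d8:-→d9:-→d10:-→d11:-→d12:H1→d13:-→d14:-→d15:-→d16:-→d17:-→d18:-→d19:-→d20:-→d21:-→d22:-→d23:-→d24:H0 -> H0
  - 21.234.212.0/24 clear@24
  + 181.25.108.192/28 (H1) depth=28
  + 216.0.0.0/5 (H1) depth=5
  + 181.0.0.0/8 (H2) depth=8
  lookup 181.0.33.59: bits 10110101000 walk d0:-→d1:H0→d2:-→d3:-→d4:-→d5:-→d6:-→d7:-→d8:H2→d9:-→d10:-→d11:- -> H2
  + 21.234.212.184/29 (H2) depth=29
  lookup 21.224.0.2: bits 000101011110 walk d0:-→d1:-→d2:-→d3:-→d4:-→d5:-→d6:-→d7:-→d8:-→d9:-→d10:-→d11:-→d12:H1 -> H1
  + 218.128.0.0/10 (H0) depth=10
  + 133.103.0.0/16 (H1) depth=16
  + 21.234.212.128/26 (H2) depth=26

== LOOKUPS ==
["H2","H1","H2","H1","H1","H0","H2","H1"]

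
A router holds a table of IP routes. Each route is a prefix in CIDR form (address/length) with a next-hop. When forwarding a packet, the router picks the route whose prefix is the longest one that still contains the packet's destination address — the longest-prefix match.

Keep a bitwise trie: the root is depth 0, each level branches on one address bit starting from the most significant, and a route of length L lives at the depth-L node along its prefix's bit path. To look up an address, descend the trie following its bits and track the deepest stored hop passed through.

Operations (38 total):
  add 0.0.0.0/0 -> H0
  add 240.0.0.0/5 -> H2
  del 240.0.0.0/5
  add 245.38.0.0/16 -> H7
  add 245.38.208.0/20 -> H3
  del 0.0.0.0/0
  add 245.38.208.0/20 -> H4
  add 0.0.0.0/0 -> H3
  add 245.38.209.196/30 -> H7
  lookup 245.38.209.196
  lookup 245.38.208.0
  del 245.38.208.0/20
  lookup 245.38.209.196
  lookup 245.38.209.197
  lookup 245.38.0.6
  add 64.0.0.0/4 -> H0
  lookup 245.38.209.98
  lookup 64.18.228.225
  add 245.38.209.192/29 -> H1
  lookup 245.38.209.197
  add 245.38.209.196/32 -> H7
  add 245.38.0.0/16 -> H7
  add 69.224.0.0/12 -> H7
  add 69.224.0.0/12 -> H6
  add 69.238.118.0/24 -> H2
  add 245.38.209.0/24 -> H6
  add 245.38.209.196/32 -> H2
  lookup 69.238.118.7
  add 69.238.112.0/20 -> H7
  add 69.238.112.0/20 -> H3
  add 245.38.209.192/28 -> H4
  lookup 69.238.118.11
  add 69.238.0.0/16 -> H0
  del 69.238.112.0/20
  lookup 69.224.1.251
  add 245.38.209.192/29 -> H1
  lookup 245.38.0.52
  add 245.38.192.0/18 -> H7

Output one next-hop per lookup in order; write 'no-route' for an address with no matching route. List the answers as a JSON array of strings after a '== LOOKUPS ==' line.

Apply in order:
  + 0.0.0.0/0 (H0) depth=0
  + 240.0.0.0/5 (H2) depth=5
  - 240.0.0.0/5 clear@5
  + 245.38.0.0/16 (H7) depth=16
  + 245.38.208.0/20 (H3) depth=20
  - 0.0.0.0/0 clear@0
  + 245.38.208.0/20 (H4) depth=20
  + 0.0.0.0/0 (H3) depth=0
  + 245.38.209.196/30 (H7) depth=30
  ? 245.38.209.196  path d0:H3→d1:-→d2:-→d3:-→d4:-→d5:-→d6:-→d7:-→d8:-→d9:-→d10:-→d11:-→d12:-→d13:-→d14:-→d15:-→d16:H7→d17:-→d18:-→d19:-→d20:H4→d21:-→d22:-→d23:-→d24:-→d25:-→d26:-→d27:-→d28:-→d29:-→d30:H7  best=H7
  ? 245.38.208.0  path d0:H3→d1:-→d2:-→d3:-→d4:-→d5:-→d6:-→d7:-→d8:-→d9:-→d10:-→d11:-→d12:-→d13:-→d14:-→d15:-→d16:H7→d17:-→d18:-→d19:-→d20:H4→d21:-→d22:-→d23:-  best=H4
  - 245.38.208.0/20 clear@20
  ? 245.38.209.196  path d0:H3→d1:-→d2:-→d3:-→d4:-→d5:-→d6:-→d7:-→d8:-→d9:-→d10:-→d11:-→d12:-→d13:-→d14:-→d15:-→d16:H7→d17:-→d18:-→d19:-→d20:-→d21:-→d22:-→d23:-→d24:-→d25:-→d26:-→d27:-→d28:-→d29:-→d30:H7  best=H7
  ? 245.38.209.197  path d0:H3→d1:-→d2:-→d3:-→d4:-→d5:-→d6:-→d7:-→d8:-→d9:-→d10:-→d11:-→d12:-→d13:-→d14:-→d15:-→d16:H7→d17:-→d18:-→d19:-→d20:-→d21:-→d22:-→d23:-→d24:-→d25:-→d26:-→d27:-→d28:-→d29:-→d30:H7  best=H7
  ? 245.38.0.6  path d0:H3→d1:-→d2:-→d3:-→d4:-→d5:-→d6:-→d7:-→d8:-→d9:-→d10:-→d11:-→d12:-→d13:-→d14:-→d15:-→d16:H7  best=H7
  + 64.0.0.0/4 (H0) depth=4
  ? 245.38.209.98  path d0:H3→d1:-→d2:-→d3:-→d4:-→d5:-→d6:-→d7:-→d8:-→d9:-→d10:-→d11:-→d12:-→d13:-→d14:-→d15:-→d16:H7→d17:-→d18:-→d19:-→d20:-→d21:-→d22:-→d23:-→d24:-  best=H7
  ? 64.18.228.225  path d0:H3→d1:-→d2:-→d3:-→d4:H0  best=H0
  + 245.38.209.192/29 (H1) depth=29
  ? 245.38.209.197  path d0:H3→d1:-→d2:-→d3:-→d4:-→d5:-→d6:-→d7:-→d8:-→d9:-→d10:-→d11:-→d12:-→d13:-→d14:-→d15:-→d16:H7→d17:-→d18:-→d19:-→d20:-→d21:-→d22:-→d23:-→d24:-→d25:-→d26:-→d27:-→d28:-→d29:H1→d30:H7  best=H7
  + 245.38.209.196/32 (H7) depth=32
  + 245.38.0.0/16 (H7) depth=16
  + 69.224.0.0/12 (H7) depth=12
  + 69.224.0.0/12 (H6) depth=12
  + 69.238.118.0/24 (H2) depth=24
  + 245.38.209.0/24 (H6) depth=24
  + 245.38.209.196/32 (H2) depth=32
  ? 69.238.118.7  path d0:H3→d1:-→d2:-→d3:-→d4:H0→d5:-→d6:-→d7:-→d8:-→d9:-→d10:-→d11:-→d12:H6→d13:-→d14:-→d15:-→d16:-→d17:-→d18:-→d19:-→d20:-→d21:-→d22:-→d23:-→d24:H2  best=H2
  + 69.238.112.0/20 (H7) depth=20
  + 69.238.112.0/20 (H3) depth=20
  + 245.38.209.192/28 (H4) depth=28
  ? 69.238.118.11  path d0:H3→d1:-→d2:-→d3:-→d4:H0→d5:-→d6:-→d7:-→d8:-→d9:-→d10:-→d11:-→d12:H6→d13:-→d14:-→d15:-→d16:-→d17:-→d18:-→d19:-→d20:H3→d21:-→d22:-→d23:-→d24:H2  best=H2
  + 69.238.0.0/16 (H0) depth=16
  - 69.238.112.0/20 clear@20
  ? 69.224.1.251  path d0:H3→d1:-→d2:-→d3:-→d4:H0→d5:-→d6:-→d7:-→d8:-→d9:-→d10:-→d11:-→d12:H6  best=H6
  + 245.38.209.192/29 (H1) depth=29
  ? 245.38.0.52  path d0:H3→d1:-→d2:-→d3:-→d4:-→d5:-→d6:-→d7:-→d8:-→d9:-→d10:-→d11:-→d12:-→d13:-→d14:-→d15:-→d16:H7  best=H7
  + 245.38.192.0/18 (H7) depth=18

== LOOKUPS ==
["H7","H4","H7","H7","H7","H7","H0","H7","H2","H2","H6","H7"]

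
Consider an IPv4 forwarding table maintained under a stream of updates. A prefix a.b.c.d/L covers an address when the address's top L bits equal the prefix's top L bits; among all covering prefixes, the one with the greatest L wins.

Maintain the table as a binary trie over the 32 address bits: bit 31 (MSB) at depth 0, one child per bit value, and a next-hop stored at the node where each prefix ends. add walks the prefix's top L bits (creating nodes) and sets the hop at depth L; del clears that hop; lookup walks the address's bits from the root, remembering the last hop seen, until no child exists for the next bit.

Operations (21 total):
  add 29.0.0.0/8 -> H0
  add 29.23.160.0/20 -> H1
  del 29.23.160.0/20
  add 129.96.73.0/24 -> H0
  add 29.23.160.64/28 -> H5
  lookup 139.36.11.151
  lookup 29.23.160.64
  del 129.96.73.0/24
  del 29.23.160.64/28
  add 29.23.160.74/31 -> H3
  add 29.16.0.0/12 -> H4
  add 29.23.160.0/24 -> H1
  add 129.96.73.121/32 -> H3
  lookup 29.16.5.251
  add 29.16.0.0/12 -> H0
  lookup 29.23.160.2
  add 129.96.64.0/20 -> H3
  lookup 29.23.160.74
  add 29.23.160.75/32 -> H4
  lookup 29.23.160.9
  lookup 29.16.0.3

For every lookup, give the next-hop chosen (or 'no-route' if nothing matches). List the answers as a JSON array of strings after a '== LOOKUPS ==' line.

Trace:
  add 29.0.0.0/8 -> H0 at depth 8
  add 29.23.160.0/20 -> H1 at depth 20
  del 29.23.160.0/20 (clear depth 20)
  add 129.96.73.0/24 -> H0 at depth 24
  add 29.23.160.64/28 -> H5 at depth 28
  lookup 139.36.11.151: bits 1000 walk d0:-→d1:-→d2:-→d3:-→d4:- -> no-route
  lookup 29.23.160.64: bits 0001110100010111101000000100 walk d0:-→d1:-→d2:-→d3:-→d4:-→d5:-→d6:-→d7:-→d8:H0→d9:-→d10:-→d11:-→d12:-→d13:-→d14:-→d15:-→d16:-→d17:-→d18:-→d19:-→d20:-→d21:-→d22:-→d23:-→d24:-→d25:-→d26:-→d27:-→d28:H5 -> H5
  del 129.96.73.0/24 (clear depth 24)
  del 29.23.160.64/28 (clear depth 28)
  add 29.23.160.74/31 -> H3 at depth 31
  add 29.16.0.0/12 -> H4 at depth 12
  add 29.23.160.0/24 -> H1 at depth 24
  add 129.96.73.121/32 -> H3 at depth 32
  lookup 29.16.5.251: bits 0001110100010 walk d0:-→d1:-→d2:-→d3:-→d4:-→d5:-→d6:-→d7:-→d8:H0→d9:-→d10:-→d11:-→d12:H4→d13:- -> H4
  add 29.16.0.0/12 -> H0 at depth 12
  lookup 29.23.160.2: bits 0001110100010111101000000 walk d0:-→d1:-→d2:-→d3:-→d4:-→d5:-→d6:-→d7:-→d8:H0→d9:-→d10:-→d11:-→d12:H0→d13:-→d14:-→d15:-→d16:-→d17:-→d18:-→d19:-→d20:-→d21:-→d22:-→d23:-→d24:H1→d25:- -> H1
  add 129.96.64.0/20 -> H3 at depth 20
  lookup 29.23.160.74: bits 0001110100010111101000000100101 walk d0:-→d1:-→d2:-→d3:-→d4:-→d5:-→d6:-→d7:-→d8:H0→d9:-→d10:-→d11:-→d12:H0→d13:-→d14:-→d15:-→d16:-→d17:-→d18:-→d19:-→d20:-→d21:-→d22:-→d23:-→d24:H1→d25:-→d26:-→d27:-→d28:-→d29:-→d30:-→d31:H3 -> H3
  add 29.23.160.75/32 -> H4 at depth 32
  lookup 29.23.160.9: bits 0001110100010111101000000 walk d0:-→d1:-→d2:-→d3:-→d4:-→d5:-→d6:-→d7:-→d8:H0→d9:-→d10:-→d11:-→d12:H0→d13:-→d14:-→d15:-→d16:-→d17:-→d18:-→d19:-→d20:-→d21:-→d22:-→d23:-→d24:H1→d25:- -> H1
  lookup 29.16.0.3: bits 0001110100010 walk d0:-→d1:-→d2:-→d3:-→d4:-→d5:-→d6:-→d7:-→d8:H0→d9:-→d10:-→d11:-→d12:H0→d13:- -> H0

== LOOKUPS ==
["no-route","H5","H4","H1","H3","H1","H0"]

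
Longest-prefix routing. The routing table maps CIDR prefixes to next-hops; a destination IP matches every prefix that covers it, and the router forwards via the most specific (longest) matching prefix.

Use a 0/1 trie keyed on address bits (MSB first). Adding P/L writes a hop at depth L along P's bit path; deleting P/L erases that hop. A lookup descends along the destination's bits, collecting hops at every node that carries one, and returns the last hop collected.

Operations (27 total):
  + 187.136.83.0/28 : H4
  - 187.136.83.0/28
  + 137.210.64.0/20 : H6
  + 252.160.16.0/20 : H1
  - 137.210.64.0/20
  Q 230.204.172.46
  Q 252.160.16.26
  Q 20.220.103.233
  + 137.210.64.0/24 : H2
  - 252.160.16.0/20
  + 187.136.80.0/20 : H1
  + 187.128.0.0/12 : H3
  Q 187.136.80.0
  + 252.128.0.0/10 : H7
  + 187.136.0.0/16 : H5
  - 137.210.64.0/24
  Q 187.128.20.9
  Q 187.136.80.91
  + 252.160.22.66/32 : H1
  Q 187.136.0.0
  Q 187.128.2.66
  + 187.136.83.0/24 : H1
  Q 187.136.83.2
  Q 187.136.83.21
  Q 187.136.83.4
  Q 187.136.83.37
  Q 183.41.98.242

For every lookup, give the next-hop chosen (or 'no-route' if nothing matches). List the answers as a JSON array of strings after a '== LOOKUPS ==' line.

Process each operation:
  + 187.136.83.0/28 (H4) depth=28
  - 187.136.83.0/28 clear@28
  + 137.210.64.0/20 (H6) depth=20
  + 252.160.16.0/20 (H1) depth=20
  - 137.210.64.0/20 clear@20
  Q 230.204.172.46: descend 111 ; hops seen [∅] ; pick no-route
  Q 252.160.16.26: descend 11111100101000000001 ; hops seen [H1] ; pick H1
  Q 20.220.103.233: descend ε ; hops seen [∅] ; pick no-route
  + 137.210.64.0/24 (H2) depth=24
  - 252.160.16.0/20 clear@20
  + 187.136.80.0/20 (H1) depth=20
  + 187.128.0.0/12 (H3) depth=12
  Q 187.136.80.0: descend 1011101110001000010100 ; hops seen [H3,H1] ; pick H1
  + 252.128.0.0/10 (H7) depth=10
  + 187.136.0.0/16 (H5) depth=16
  - 137.210.64.0/24 clear@24
  Q 187.128.20.9: descend 101110111000 ; hops seen [H3] ; pick H3
  Q 187.136.80.91: descend 1011101110001000010100 ; hops seen [H3,H5,H1] ; pick H1
  + 252.160.22.66/32 (H1) depth=32
  Q 187.136.0.0: descend 10111011100010000 ; hops seen [H3,H5] ; pick H5
  Q 187.128.2.66: descend 101110111000 ; hops seen [H3] ; pick H3
  + 187.136.83.0/24 (H1) depth=24
  Q 187.136.83.2: descend 1011101110001000010100110000 ; hops seen [H3,H5,H1,H1] ; pick H1
  Q 187.136.83.21: descend 101110111000100001010011000 ; hops seen [H3,H5,H1,H1] ; pick H1
  Q 187.136.83.4: descend 1011101110001000010100110000 ; hops seen [H3,H5,H1,H1] ; pick H1
  Q 187.136.83.37: descend 10111011100010000101001100 ; hops seen [H3,H5,H1,H1] ; pick H1
  Q 183.41.98.242: descend 1011 ; hops seen [∅] ; pick no-route

== LOOKUPS ==
["no-route","H1","no-route","H1","H3","H1","H5","H3","H1","H1","H1","H1","no-route"]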